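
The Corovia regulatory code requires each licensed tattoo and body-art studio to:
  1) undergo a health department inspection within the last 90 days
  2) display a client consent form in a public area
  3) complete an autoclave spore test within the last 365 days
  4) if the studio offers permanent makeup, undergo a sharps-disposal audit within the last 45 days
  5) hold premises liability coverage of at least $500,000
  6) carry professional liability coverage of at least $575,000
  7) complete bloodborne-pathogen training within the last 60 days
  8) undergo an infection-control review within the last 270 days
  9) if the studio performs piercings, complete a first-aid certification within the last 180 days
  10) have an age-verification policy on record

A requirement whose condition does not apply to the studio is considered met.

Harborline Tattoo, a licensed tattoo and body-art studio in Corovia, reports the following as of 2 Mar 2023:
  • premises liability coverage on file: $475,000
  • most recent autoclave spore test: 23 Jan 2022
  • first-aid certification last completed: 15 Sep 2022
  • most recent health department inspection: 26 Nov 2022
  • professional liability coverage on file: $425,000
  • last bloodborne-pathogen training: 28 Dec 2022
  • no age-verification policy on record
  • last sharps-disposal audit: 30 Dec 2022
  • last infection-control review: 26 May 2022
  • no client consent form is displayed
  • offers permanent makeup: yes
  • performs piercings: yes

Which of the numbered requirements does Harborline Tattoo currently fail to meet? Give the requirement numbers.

1. health department inspection 96 days ago vs limit 90 → not met
2. client consent form absent → not met
3. autoclave spore test 403 days ago vs limit 365 → not met
4. condition 'offers permanent makeup' holds; sharps-disposal audit 62 days ago vs limit 45 → not met
5. premises liability coverage $475,000 < $500,000 → not met
6. professional liability coverage $425,000 < $575,000 → not met
7. bloodborne-pathogen training 64 days ago vs limit 60 → not met
8. infection-control review 280 days ago vs limit 270 → not met
9. condition 'performs piercings' holds; first-aid certification 168 days ago vs limit 180 → met
10. age-verification policy absent → not met
Not met: 1, 2, 3, 4, 5, 6, 7, 8, 10

1, 2, 3, 4, 5, 6, 7, 8, 10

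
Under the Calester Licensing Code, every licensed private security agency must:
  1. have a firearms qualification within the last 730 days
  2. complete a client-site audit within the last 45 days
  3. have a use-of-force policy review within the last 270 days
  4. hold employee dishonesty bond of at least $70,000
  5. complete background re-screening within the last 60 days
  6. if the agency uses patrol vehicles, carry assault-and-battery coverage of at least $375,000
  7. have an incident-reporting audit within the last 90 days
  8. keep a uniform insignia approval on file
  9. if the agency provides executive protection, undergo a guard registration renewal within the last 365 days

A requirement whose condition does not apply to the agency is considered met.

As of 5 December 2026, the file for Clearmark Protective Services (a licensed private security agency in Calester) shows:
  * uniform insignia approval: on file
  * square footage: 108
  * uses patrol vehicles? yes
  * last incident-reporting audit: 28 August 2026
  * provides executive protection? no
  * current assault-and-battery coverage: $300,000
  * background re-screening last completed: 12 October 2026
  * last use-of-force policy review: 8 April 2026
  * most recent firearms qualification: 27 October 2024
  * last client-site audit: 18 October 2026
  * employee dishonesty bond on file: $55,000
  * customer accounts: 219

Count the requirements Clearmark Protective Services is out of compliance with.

5

1. firearms qualification 769 days ago vs limit 730 → not met
2. client-site audit 48 days ago vs limit 45 → not met
3. use-of-force policy review 241 days ago vs limit 270 → met
4. employee dishonesty bond $55,000 < $70,000 → not met
5. background re-screening 54 days ago vs limit 60 → met
6. condition 'uses patrol vehicles' holds; assault-and-battery coverage $300,000 < $375,000 → not met
7. incident-reporting audit 99 days ago vs limit 90 → not met
8. uniform insignia approval present → met
9. condition 'provides executive protection' does not hold → requirement n/a → met
Not met: 5 of 9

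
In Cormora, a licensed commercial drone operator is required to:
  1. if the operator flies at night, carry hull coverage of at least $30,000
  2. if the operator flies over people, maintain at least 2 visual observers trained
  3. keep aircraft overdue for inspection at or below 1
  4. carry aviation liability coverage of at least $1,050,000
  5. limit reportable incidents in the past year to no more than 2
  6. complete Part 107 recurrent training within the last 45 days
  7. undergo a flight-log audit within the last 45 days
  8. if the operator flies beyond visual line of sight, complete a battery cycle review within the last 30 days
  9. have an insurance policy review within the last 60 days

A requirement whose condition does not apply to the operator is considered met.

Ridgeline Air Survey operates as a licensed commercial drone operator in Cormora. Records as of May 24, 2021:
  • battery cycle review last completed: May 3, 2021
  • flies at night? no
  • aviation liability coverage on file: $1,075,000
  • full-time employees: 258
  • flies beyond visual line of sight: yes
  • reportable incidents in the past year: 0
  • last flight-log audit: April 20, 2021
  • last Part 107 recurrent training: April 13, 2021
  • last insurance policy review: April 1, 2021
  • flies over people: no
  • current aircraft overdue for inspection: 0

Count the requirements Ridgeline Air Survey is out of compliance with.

0

1. condition 'flies at night' does not hold → requirement n/a → met
2. condition 'flies over people' does not hold → requirement n/a → met
3. aircraft overdue for inspection 0 ≤ 1 → met
4. aviation liability coverage $1,075,000 ≥ $1,050,000 → met
5. reportable incidents in the past year 0 ≤ 2 → met
6. Part 107 recurrent training 41 days ago vs limit 45 → met
7. flight-log audit 34 days ago vs limit 45 → met
8. condition 'flies beyond visual line of sight' holds; battery cycle review 21 days ago vs limit 30 → met
9. insurance policy review 53 days ago vs limit 60 → met
Not met: 0 of 9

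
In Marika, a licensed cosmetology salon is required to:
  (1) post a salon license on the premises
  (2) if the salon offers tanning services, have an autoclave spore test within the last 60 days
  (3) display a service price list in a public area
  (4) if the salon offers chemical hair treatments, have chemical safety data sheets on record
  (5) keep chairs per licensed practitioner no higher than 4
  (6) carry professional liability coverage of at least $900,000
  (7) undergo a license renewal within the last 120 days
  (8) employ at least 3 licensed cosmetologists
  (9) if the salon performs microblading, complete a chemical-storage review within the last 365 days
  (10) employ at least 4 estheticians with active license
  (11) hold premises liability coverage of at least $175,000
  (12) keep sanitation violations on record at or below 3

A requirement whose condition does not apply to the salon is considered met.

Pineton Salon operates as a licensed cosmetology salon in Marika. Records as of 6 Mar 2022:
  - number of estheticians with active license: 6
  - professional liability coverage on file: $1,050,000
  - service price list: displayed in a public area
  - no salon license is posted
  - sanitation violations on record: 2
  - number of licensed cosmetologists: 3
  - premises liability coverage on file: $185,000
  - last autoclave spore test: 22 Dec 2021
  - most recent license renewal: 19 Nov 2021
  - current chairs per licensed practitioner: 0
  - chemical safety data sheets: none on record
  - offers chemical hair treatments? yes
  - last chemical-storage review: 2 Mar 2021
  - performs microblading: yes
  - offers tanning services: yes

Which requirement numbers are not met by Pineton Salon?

1, 2, 4, 9

1. salon license absent → not met
2. condition 'offers tanning services' holds; autoclave spore test 74 days ago vs limit 60 → not met
3. service price list present → met
4. condition 'offers chemical hair treatments' holds; chemical safety data sheets absent → not met
5. chairs per licensed practitioner 0 ≤ 4 → met
6. professional liability coverage $1,050,000 ≥ $900,000 → met
7. license renewal 107 days ago vs limit 120 → met
8. licensed cosmetologists 3 ≥ 3 → met
9. condition 'performs microblading' holds; chemical-storage review 369 days ago vs limit 365 → not met
10. estheticians with active license 6 ≥ 4 → met
11. premises liability coverage $185,000 ≥ $175,000 → met
12. sanitation violations on record 2 ≤ 3 → met
Not met: 1, 2, 4, 9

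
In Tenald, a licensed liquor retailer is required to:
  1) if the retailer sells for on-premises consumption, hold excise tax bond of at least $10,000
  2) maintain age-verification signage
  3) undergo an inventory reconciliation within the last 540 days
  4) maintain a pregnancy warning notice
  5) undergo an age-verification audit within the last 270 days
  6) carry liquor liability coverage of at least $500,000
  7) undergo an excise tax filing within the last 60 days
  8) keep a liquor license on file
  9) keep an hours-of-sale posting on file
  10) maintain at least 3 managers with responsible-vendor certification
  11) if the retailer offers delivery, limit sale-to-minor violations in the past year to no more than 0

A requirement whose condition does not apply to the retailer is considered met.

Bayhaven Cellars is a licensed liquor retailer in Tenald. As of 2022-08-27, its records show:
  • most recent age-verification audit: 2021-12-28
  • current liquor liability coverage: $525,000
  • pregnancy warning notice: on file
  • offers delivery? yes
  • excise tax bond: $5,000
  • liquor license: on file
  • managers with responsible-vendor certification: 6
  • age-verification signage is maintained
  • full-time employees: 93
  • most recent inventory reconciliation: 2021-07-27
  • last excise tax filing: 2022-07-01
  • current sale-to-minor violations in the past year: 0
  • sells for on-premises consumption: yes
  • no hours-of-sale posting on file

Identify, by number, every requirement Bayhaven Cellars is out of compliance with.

1, 9

1. condition 'sells for on-premises consumption' holds; excise tax bond $5,000 < $10,000 → not met
2. age-verification signage present → met
3. inventory reconciliation 396 days ago vs limit 540 → met
4. pregnancy warning notice present → met
5. age-verification audit 242 days ago vs limit 270 → met
6. liquor liability coverage $525,000 ≥ $500,000 → met
7. excise tax filing 57 days ago vs limit 60 → met
8. liquor license present → met
9. hours-of-sale posting absent → not met
10. managers with responsible-vendor certification 6 ≥ 3 → met
11. condition 'offers delivery' holds; sale-to-minor violations in the past year 0 ≤ 0 → met
Not met: 1, 9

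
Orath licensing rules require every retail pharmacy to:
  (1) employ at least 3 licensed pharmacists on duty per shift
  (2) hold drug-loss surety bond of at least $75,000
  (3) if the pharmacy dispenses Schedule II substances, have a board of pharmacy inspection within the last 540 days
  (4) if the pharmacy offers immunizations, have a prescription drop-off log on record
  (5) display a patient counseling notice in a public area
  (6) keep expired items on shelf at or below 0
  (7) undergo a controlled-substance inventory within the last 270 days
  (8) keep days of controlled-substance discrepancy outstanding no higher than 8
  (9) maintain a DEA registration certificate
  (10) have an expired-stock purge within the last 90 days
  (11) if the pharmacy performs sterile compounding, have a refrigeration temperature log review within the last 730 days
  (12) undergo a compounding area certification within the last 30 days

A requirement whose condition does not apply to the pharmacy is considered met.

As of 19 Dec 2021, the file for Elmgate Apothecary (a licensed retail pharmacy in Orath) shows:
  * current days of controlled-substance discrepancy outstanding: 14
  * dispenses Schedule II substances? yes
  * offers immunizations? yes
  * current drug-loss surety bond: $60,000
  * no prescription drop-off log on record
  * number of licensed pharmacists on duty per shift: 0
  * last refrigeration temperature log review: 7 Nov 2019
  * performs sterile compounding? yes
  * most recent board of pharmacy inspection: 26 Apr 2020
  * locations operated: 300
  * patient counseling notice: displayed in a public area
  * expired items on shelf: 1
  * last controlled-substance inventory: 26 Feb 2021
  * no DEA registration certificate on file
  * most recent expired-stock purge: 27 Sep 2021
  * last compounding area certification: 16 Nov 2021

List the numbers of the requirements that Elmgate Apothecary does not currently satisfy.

1, 2, 3, 4, 6, 7, 8, 9, 11, 12

1. licensed pharmacists on duty per shift 0 < 3 → not met
2. drug-loss surety bond $60,000 < $75,000 → not met
3. condition 'dispenses Schedule II substances' holds; board of pharmacy inspection 602 days ago vs limit 540 → not met
4. condition 'offers immunizations' holds; prescription drop-off log absent → not met
5. patient counseling notice present → met
6. expired items on shelf 1 > 0 → not met
7. controlled-substance inventory 296 days ago vs limit 270 → not met
8. days of controlled-substance discrepancy outstanding 14 > 8 → not met
9. DEA registration certificate absent → not met
10. expired-stock purge 83 days ago vs limit 90 → met
11. condition 'performs sterile compounding' holds; refrigeration temperature log review 773 days ago vs limit 730 → not met
12. compounding area certification 33 days ago vs limit 30 → not met
Not met: 1, 2, 3, 4, 6, 7, 8, 9, 11, 12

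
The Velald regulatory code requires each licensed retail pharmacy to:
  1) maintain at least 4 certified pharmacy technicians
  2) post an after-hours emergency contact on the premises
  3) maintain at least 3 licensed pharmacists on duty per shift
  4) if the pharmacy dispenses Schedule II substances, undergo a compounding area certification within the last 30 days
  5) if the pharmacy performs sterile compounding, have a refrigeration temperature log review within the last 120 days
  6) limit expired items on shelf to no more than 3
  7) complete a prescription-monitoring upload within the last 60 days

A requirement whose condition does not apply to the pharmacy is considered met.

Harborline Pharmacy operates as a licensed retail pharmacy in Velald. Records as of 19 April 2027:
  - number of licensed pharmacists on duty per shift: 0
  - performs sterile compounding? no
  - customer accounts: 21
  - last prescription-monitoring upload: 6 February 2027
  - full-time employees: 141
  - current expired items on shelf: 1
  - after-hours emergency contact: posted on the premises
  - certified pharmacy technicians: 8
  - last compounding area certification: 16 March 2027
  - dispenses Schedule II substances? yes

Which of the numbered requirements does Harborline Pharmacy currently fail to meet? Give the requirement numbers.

1. certified pharmacy technicians 8 ≥ 4 → met
2. after-hours emergency contact present → met
3. licensed pharmacists on duty per shift 0 < 3 → not met
4. condition 'dispenses Schedule II substances' holds; compounding area certification 34 days ago vs limit 30 → not met
5. condition 'performs sterile compounding' does not hold → requirement n/a → met
6. expired items on shelf 1 ≤ 3 → met
7. prescription-monitoring upload 72 days ago vs limit 60 → not met
Not met: 3, 4, 7

3, 4, 7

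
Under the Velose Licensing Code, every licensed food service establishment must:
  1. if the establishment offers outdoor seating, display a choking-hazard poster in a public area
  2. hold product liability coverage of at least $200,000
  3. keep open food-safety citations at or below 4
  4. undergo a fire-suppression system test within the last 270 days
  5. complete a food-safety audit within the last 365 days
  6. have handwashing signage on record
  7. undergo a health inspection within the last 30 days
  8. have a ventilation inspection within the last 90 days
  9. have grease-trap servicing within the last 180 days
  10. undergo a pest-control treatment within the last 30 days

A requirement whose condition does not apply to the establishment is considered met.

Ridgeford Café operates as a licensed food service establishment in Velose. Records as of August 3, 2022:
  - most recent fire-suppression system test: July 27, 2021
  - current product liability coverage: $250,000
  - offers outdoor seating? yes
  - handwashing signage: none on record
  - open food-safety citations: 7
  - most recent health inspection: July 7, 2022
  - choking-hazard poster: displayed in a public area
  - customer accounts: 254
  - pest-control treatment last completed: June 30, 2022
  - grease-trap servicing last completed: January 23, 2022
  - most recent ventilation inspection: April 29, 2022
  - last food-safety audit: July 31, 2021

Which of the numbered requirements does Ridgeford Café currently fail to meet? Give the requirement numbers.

3, 4, 5, 6, 8, 9, 10

1. condition 'offers outdoor seating' holds; choking-hazard poster present → met
2. product liability coverage $250,000 ≥ $200,000 → met
3. open food-safety citations 7 > 4 → not met
4. fire-suppression system test 372 days ago vs limit 270 → not met
5. food-safety audit 368 days ago vs limit 365 → not met
6. handwashing signage absent → not met
7. health inspection 27 days ago vs limit 30 → met
8. ventilation inspection 96 days ago vs limit 90 → not met
9. grease-trap servicing 192 days ago vs limit 180 → not met
10. pest-control treatment 34 days ago vs limit 30 → not met
Not met: 3, 4, 5, 6, 8, 9, 10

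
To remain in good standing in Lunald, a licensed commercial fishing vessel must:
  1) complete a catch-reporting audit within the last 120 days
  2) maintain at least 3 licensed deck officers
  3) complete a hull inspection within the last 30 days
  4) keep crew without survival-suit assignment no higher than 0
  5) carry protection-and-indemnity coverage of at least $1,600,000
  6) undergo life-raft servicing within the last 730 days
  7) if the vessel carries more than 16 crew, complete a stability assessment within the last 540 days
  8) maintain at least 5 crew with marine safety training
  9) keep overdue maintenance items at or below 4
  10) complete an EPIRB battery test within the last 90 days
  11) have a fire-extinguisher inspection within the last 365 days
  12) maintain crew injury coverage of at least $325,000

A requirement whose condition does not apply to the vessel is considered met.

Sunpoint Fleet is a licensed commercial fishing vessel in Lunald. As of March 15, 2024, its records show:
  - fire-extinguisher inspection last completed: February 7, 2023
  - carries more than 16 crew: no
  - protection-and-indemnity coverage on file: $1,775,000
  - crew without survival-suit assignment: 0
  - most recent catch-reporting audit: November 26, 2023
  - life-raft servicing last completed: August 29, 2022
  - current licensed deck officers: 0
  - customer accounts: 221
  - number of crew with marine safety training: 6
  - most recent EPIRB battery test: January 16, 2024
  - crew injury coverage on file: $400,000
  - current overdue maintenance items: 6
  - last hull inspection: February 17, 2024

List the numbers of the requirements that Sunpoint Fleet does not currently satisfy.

1. catch-reporting audit 110 days ago vs limit 120 → met
2. licensed deck officers 0 < 3 → not met
3. hull inspection 27 days ago vs limit 30 → met
4. crew without survival-suit assignment 0 ≤ 0 → met
5. protection-and-indemnity coverage $1,775,000 ≥ $1,600,000 → met
6. life-raft servicing 564 days ago vs limit 730 → met
7. condition 'carries more than 16 crew' does not hold → requirement n/a → met
8. crew with marine safety training 6 ≥ 5 → met
9. overdue maintenance items 6 > 4 → not met
10. EPIRB battery test 59 days ago vs limit 90 → met
11. fire-extinguisher inspection 402 days ago vs limit 365 → not met
12. crew injury coverage $400,000 ≥ $325,000 → met
Not met: 2, 9, 11

2, 9, 11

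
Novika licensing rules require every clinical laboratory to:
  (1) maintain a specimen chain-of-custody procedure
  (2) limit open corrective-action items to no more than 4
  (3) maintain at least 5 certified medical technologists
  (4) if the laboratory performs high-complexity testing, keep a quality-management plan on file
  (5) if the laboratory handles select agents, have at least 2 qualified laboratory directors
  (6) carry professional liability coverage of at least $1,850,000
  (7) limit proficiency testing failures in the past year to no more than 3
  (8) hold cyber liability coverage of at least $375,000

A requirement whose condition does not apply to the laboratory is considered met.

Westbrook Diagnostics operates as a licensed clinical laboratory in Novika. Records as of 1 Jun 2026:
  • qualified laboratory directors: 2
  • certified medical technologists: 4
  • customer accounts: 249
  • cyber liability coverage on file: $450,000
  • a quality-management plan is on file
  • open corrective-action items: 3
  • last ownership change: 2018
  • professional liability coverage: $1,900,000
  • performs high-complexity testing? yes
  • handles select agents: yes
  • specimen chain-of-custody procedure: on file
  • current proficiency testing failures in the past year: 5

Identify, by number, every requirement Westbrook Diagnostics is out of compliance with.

1. specimen chain-of-custody procedure present → met
2. open corrective-action items 3 ≤ 4 → met
3. certified medical technologists 4 < 5 → not met
4. condition 'performs high-complexity testing' holds; quality-management plan present → met
5. condition 'handles select agents' holds; qualified laboratory directors 2 ≥ 2 → met
6. professional liability coverage $1,900,000 ≥ $1,850,000 → met
7. proficiency testing failures in the past year 5 > 3 → not met
8. cyber liability coverage $450,000 ≥ $375,000 → met
Not met: 3, 7

3, 7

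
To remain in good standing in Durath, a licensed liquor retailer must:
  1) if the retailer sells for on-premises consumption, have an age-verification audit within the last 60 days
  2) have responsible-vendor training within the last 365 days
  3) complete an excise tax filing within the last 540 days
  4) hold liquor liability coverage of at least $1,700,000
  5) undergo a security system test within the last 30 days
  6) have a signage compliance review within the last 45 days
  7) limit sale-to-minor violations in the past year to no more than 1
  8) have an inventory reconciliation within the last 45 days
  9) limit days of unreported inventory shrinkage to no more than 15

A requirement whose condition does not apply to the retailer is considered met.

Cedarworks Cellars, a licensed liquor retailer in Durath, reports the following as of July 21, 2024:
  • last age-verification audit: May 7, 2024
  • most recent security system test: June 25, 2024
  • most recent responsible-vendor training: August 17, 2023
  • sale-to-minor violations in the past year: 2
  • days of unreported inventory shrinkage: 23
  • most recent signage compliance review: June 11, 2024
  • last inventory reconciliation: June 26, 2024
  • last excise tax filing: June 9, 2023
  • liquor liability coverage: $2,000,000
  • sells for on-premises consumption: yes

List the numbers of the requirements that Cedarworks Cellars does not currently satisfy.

1, 7, 9

1. condition 'sells for on-premises consumption' holds; age-verification audit 75 days ago vs limit 60 → not met
2. responsible-vendor training 339 days ago vs limit 365 → met
3. excise tax filing 408 days ago vs limit 540 → met
4. liquor liability coverage $2,000,000 ≥ $1,700,000 → met
5. security system test 26 days ago vs limit 30 → met
6. signage compliance review 40 days ago vs limit 45 → met
7. sale-to-minor violations in the past year 2 > 1 → not met
8. inventory reconciliation 25 days ago vs limit 45 → met
9. days of unreported inventory shrinkage 23 > 15 → not met
Not met: 1, 7, 9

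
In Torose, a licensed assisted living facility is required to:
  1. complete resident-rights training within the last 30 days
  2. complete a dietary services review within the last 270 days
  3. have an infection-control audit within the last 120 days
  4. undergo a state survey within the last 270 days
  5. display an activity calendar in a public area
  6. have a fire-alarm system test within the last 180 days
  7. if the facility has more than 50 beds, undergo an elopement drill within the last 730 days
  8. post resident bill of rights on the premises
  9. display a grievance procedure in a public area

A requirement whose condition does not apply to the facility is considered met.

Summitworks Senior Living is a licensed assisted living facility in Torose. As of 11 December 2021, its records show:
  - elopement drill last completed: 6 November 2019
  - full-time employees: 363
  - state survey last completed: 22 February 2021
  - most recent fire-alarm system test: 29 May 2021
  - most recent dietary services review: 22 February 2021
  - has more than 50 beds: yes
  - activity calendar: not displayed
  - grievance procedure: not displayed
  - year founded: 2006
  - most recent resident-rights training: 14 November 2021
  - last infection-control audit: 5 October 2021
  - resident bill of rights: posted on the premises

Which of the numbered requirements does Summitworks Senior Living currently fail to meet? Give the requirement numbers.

2, 4, 5, 6, 7, 9

1. resident-rights training 27 days ago vs limit 30 → met
2. dietary services review 292 days ago vs limit 270 → not met
3. infection-control audit 67 days ago vs limit 120 → met
4. state survey 292 days ago vs limit 270 → not met
5. activity calendar absent → not met
6. fire-alarm system test 196 days ago vs limit 180 → not met
7. condition 'has more than 50 beds' holds; elopement drill 766 days ago vs limit 730 → not met
8. resident bill of rights present → met
9. grievance procedure absent → not met
Not met: 2, 4, 5, 6, 7, 9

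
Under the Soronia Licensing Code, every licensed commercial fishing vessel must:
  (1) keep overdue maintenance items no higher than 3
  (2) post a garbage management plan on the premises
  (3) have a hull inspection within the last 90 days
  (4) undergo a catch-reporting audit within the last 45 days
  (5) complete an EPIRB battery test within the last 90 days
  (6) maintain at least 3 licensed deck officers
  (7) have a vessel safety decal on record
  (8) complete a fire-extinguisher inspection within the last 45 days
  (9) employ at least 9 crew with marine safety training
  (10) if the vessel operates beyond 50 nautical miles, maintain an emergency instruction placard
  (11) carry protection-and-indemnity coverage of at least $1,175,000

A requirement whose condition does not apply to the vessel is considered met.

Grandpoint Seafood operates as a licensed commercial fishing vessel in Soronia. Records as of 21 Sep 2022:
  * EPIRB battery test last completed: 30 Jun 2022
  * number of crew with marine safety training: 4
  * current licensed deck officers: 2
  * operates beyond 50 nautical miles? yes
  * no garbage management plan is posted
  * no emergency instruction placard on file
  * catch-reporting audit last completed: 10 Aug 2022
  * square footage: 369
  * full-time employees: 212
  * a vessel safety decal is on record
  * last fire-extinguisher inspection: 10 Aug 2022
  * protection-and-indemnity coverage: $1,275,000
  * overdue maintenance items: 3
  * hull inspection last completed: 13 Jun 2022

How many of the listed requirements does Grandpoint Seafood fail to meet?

5

1. overdue maintenance items 3 ≤ 3 → met
2. garbage management plan absent → not met
3. hull inspection 100 days ago vs limit 90 → not met
4. catch-reporting audit 42 days ago vs limit 45 → met
5. EPIRB battery test 83 days ago vs limit 90 → met
6. licensed deck officers 2 < 3 → not met
7. vessel safety decal present → met
8. fire-extinguisher inspection 42 days ago vs limit 45 → met
9. crew with marine safety training 4 < 9 → not met
10. condition 'operates beyond 50 nautical miles' holds; emergency instruction placard absent → not met
11. protection-and-indemnity coverage $1,275,000 ≥ $1,175,000 → met
Not met: 5 of 11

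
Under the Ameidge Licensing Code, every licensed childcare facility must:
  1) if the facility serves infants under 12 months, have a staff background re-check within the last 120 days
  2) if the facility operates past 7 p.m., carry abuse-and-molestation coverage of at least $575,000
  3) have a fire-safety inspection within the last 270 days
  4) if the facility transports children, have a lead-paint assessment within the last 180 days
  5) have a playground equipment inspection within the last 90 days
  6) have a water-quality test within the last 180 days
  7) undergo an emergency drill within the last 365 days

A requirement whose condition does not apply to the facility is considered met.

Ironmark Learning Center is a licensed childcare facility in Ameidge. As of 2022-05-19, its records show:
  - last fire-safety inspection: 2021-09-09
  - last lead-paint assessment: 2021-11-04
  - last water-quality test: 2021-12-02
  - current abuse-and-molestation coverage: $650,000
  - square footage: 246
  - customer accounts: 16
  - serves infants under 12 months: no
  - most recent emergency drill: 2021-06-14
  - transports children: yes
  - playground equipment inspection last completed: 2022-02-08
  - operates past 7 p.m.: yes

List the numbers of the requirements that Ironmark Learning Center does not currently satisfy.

1. condition 'serves infants under 12 months' does not hold → requirement n/a → met
2. condition 'operates past 7 p.m.' holds; abuse-and-molestation coverage $650,000 ≥ $575,000 → met
3. fire-safety inspection 252 days ago vs limit 270 → met
4. condition 'transports children' holds; lead-paint assessment 196 days ago vs limit 180 → not met
5. playground equipment inspection 100 days ago vs limit 90 → not met
6. water-quality test 168 days ago vs limit 180 → met
7. emergency drill 339 days ago vs limit 365 → met
Not met: 4, 5

4, 5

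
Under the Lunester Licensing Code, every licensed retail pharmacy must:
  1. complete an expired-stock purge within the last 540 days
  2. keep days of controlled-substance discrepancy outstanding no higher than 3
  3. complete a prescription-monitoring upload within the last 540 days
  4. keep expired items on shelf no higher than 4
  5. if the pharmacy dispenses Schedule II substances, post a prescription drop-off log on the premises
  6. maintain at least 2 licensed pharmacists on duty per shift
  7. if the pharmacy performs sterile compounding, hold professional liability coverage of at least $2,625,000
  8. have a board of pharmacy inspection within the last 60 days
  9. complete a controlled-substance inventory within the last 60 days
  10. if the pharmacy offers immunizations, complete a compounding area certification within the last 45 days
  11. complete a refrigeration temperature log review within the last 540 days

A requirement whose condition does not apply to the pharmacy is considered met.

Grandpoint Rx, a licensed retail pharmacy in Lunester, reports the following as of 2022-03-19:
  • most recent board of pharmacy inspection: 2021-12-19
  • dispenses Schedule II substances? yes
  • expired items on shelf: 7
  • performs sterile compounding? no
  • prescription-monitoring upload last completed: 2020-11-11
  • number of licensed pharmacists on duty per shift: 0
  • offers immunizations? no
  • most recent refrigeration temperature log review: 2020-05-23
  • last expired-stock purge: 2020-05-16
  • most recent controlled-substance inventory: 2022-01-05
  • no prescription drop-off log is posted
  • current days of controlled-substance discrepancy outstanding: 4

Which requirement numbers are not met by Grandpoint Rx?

1. expired-stock purge 672 days ago vs limit 540 → not met
2. days of controlled-substance discrepancy outstanding 4 > 3 → not met
3. prescription-monitoring upload 493 days ago vs limit 540 → met
4. expired items on shelf 7 > 4 → not met
5. condition 'dispenses Schedule II substances' holds; prescription drop-off log absent → not met
6. licensed pharmacists on duty per shift 0 < 2 → not met
7. condition 'performs sterile compounding' does not hold → requirement n/a → met
8. board of pharmacy inspection 90 days ago vs limit 60 → not met
9. controlled-substance inventory 73 days ago vs limit 60 → not met
10. condition 'offers immunizations' does not hold → requirement n/a → met
11. refrigeration temperature log review 665 days ago vs limit 540 → not met
Not met: 1, 2, 4, 5, 6, 8, 9, 11

1, 2, 4, 5, 6, 8, 9, 11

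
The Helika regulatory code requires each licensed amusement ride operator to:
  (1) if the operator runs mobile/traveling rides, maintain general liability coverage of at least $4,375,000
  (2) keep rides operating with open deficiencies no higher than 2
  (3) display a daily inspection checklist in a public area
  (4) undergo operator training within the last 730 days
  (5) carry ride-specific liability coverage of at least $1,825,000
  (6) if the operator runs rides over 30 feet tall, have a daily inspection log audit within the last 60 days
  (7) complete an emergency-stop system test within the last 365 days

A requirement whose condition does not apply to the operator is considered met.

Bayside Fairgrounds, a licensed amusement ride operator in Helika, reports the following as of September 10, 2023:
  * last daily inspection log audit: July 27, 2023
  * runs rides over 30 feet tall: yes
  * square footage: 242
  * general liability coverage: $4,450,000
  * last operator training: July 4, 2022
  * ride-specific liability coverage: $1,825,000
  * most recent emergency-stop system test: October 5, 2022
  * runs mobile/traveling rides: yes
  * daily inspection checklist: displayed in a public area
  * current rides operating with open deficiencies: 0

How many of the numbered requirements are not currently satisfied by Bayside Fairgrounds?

1. condition 'runs mobile/traveling rides' holds; general liability coverage $4,450,000 ≥ $4,375,000 → met
2. rides operating with open deficiencies 0 ≤ 2 → met
3. daily inspection checklist present → met
4. operator training 433 days ago vs limit 730 → met
5. ride-specific liability coverage $1,825,000 ≥ $1,825,000 → met
6. condition 'runs rides over 30 feet tall' holds; daily inspection log audit 45 days ago vs limit 60 → met
7. emergency-stop system test 340 days ago vs limit 365 → met
Not met: 0 of 7

0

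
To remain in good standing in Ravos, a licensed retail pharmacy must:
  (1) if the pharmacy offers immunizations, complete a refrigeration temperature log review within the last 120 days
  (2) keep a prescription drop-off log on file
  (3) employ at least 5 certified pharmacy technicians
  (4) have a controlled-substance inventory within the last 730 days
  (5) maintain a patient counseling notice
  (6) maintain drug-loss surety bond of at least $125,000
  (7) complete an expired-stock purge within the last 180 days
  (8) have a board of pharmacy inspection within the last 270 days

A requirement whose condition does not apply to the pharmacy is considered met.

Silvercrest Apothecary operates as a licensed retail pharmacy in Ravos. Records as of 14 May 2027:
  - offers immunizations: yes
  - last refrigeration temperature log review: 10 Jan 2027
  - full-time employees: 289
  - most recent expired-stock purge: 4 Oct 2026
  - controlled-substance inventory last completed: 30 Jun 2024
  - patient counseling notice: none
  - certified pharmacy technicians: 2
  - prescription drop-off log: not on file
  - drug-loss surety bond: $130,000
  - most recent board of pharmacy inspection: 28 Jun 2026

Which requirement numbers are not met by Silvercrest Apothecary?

1, 2, 3, 4, 5, 7, 8

1. condition 'offers immunizations' holds; refrigeration temperature log review 124 days ago vs limit 120 → not met
2. prescription drop-off log absent → not met
3. certified pharmacy technicians 2 < 5 → not met
4. controlled-substance inventory 1048 days ago vs limit 730 → not met
5. patient counseling notice absent → not met
6. drug-loss surety bond $130,000 ≥ $125,000 → met
7. expired-stock purge 222 days ago vs limit 180 → not met
8. board of pharmacy inspection 320 days ago vs limit 270 → not met
Not met: 1, 2, 3, 4, 5, 7, 8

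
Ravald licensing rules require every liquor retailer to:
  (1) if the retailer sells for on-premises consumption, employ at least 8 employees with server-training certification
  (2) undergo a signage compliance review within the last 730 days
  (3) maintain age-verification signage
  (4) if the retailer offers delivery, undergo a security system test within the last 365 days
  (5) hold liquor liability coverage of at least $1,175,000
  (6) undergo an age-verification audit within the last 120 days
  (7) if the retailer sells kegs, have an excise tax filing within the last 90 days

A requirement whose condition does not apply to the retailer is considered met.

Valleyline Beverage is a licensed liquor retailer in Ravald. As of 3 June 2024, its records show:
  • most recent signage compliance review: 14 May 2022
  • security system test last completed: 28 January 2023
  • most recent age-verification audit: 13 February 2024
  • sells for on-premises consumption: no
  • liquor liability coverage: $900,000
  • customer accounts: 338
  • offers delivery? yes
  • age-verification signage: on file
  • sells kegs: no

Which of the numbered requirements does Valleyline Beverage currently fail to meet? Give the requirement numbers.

2, 4, 5

1. condition 'sells for on-premises consumption' does not hold → requirement n/a → met
2. signage compliance review 751 days ago vs limit 730 → not met
3. age-verification signage present → met
4. condition 'offers delivery' holds; security system test 492 days ago vs limit 365 → not met
5. liquor liability coverage $900,000 < $1,175,000 → not met
6. age-verification audit 111 days ago vs limit 120 → met
7. condition 'sells kegs' does not hold → requirement n/a → met
Not met: 2, 4, 5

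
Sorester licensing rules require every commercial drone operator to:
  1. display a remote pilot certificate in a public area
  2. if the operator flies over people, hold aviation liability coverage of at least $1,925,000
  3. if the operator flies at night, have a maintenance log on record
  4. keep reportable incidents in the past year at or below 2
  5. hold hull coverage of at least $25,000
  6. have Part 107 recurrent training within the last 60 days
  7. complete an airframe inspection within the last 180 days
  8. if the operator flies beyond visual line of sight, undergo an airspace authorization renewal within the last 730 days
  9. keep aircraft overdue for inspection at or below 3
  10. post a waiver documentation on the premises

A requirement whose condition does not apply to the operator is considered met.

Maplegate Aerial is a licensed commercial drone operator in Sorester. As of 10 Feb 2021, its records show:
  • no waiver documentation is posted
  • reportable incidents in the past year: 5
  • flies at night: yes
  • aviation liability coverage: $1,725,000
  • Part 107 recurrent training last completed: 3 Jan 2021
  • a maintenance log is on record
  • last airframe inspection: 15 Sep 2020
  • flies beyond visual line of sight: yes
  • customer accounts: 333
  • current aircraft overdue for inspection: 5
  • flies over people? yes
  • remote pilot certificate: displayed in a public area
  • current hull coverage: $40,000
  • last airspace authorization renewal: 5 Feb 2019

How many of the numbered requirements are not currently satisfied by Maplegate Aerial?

5

1. remote pilot certificate present → met
2. condition 'flies over people' holds; aviation liability coverage $1,725,000 < $1,925,000 → not met
3. condition 'flies at night' holds; maintenance log present → met
4. reportable incidents in the past year 5 > 2 → not met
5. hull coverage $40,000 ≥ $25,000 → met
6. Part 107 recurrent training 38 days ago vs limit 60 → met
7. airframe inspection 148 days ago vs limit 180 → met
8. condition 'flies beyond visual line of sight' holds; airspace authorization renewal 736 days ago vs limit 730 → not met
9. aircraft overdue for inspection 5 > 3 → not met
10. waiver documentation absent → not met
Not met: 5 of 10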